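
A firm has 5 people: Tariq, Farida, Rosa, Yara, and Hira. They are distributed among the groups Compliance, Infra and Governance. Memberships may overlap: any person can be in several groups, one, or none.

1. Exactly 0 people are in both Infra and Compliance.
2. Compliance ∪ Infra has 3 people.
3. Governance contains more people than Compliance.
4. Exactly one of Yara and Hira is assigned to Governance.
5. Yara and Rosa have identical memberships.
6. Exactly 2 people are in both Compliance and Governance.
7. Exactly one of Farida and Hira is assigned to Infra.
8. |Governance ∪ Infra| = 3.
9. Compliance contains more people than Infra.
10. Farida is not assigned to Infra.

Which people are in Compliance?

Compliance = {Farida, Tariq}

From (10): Farida ∉ Infra.
(7) (exactly one): Hira ∈ Infra.
Suppose Tariq ∉ Compliance: no assignment then satisfies all the clues, so Tariq ∈ Compliance.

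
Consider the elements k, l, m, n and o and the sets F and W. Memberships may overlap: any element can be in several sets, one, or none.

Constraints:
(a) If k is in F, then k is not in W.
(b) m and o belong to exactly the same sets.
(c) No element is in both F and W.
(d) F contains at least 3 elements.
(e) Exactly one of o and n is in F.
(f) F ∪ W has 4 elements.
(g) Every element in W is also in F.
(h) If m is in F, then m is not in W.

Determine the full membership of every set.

F = {k, l, m, o}; W = {}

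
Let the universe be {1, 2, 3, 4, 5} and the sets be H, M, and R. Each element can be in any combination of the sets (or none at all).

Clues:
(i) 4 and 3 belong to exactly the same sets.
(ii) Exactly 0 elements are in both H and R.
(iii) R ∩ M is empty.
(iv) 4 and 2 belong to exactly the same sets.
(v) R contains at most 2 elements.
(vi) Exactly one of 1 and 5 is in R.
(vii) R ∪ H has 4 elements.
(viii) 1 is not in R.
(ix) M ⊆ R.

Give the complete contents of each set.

H = {2, 3, 4}; M = {}; R = {5}

From (viii): 1 ∉ R.
(vi) (exactly one): 5 ∈ R.
(ix) contrapositive: 1 ∉ M.
(iii) (disjoint): 5 ∉ M.
Suppose 1 ∈ H: no assignment then satisfies all the clues, so 1 ∉ H.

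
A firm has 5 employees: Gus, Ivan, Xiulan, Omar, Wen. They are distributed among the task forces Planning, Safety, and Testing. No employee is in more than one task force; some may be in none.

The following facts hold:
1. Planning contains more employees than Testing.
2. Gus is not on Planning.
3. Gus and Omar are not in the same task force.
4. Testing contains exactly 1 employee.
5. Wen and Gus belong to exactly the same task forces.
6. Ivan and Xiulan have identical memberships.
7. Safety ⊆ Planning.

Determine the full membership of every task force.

Planning = {Ivan, Xiulan}; Safety = {}; Testing = {Omar}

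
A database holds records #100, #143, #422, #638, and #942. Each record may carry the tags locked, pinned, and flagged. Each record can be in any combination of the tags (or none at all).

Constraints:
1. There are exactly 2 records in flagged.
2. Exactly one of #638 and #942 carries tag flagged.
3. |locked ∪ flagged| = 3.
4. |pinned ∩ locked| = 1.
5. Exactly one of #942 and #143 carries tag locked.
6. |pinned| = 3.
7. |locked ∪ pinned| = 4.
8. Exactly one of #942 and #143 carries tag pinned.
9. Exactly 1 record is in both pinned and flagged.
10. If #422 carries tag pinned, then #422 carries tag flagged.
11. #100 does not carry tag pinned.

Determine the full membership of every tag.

locked = {#638, #942}; pinned = {#143, #422, #638}; flagged = {#422, #942}

From (11): #100 ∉ pinned.
Suppose #100 ∈ locked: no assignment then satisfies all the clues, so #100 ∉ locked.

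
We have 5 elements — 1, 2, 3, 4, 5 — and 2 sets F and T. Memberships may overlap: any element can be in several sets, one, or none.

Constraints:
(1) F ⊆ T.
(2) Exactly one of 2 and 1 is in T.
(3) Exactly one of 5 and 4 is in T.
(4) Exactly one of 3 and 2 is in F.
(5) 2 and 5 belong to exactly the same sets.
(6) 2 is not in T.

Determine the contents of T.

From (6): 2 ∉ T.
(1) contrapositive: 2 ∉ F.
(2) (exactly one): 1 ∈ T.
(4) (exactly one): 3 ∈ F.
(5): 5 matches 2: 5 ∉ F.
(5): 5 matches 2: 5 ∉ T.
(1) with 3 ∈ F: 3 ∈ T.
(3) (exactly one): 4 ∈ T.

T = {1, 3, 4}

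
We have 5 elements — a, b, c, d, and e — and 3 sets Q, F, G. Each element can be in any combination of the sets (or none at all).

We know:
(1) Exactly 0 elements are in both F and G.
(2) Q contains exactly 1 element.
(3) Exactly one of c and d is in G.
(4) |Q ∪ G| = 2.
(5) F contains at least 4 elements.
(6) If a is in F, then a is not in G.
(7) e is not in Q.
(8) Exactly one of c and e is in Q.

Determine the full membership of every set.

Q = {c}; F = {a, b, c, e}; G = {d}

From (7): e ∉ Q.
(8) (exactly one): c ∈ Q.
(2): Q already has 1, so the rest are out.
Suppose a ∉ F: no assignment then satisfies all the clues, so a ∈ F.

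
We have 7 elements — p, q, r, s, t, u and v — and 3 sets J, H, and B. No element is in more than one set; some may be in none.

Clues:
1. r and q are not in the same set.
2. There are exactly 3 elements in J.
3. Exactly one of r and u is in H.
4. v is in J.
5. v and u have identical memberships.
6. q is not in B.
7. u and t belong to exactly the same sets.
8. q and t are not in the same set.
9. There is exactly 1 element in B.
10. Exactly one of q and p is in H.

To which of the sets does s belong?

From (4): v ∈ J.
From (6): q ∉ B.
(5): u matches v: u ∈ J.
(7): t matches u: t ∈ J.
(8): q ∉ J.
(2): J already has 3, so the rest are out.
(3) (exactly one): r ∈ H.
(1): q ∉ H.
(10) (exactly one): p ∈ H.
(9): only 1 candidates remain for B, so all are in.

s: B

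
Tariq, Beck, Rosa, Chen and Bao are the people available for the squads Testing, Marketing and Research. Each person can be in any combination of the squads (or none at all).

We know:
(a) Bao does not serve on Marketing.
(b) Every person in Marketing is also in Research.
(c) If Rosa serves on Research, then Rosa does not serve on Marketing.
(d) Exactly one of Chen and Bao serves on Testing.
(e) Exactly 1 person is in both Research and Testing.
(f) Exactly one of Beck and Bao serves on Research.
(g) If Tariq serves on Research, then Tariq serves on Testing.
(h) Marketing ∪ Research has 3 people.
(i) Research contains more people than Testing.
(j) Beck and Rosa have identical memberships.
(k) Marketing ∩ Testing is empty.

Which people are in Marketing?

Marketing = {}

From (a): Bao ∉ Marketing.
Suppose Tariq ∈ Marketing: no assignment then satisfies all the clues, so Tariq ∉ Marketing.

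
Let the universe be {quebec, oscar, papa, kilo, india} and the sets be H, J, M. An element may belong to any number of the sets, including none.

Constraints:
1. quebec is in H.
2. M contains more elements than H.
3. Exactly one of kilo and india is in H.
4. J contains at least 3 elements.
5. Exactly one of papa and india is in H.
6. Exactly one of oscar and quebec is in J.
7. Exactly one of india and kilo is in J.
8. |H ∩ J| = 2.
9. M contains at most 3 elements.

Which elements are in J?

J = {india, papa, quebec}

From (1): quebec ∈ H.
Suppose quebec ∉ J: no assignment then satisfies all the clues, so quebec ∈ J.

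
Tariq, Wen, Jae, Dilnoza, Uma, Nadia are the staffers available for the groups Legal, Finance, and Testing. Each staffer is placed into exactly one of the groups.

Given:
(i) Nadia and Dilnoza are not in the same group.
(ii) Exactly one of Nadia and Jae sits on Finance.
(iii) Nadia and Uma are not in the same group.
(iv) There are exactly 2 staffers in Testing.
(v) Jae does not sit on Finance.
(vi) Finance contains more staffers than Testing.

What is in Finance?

Finance = {Nadia, Tariq, Wen}

From (v): Jae ∉ Finance.
(ii) (exactly one): Nadia ∈ Finance.
(iii): Uma ∉ Finance.
(i): Dilnoza ∉ Finance.
Suppose Tariq ∉ Finance: no assignment then satisfies all the clues, so Tariq ∈ Finance.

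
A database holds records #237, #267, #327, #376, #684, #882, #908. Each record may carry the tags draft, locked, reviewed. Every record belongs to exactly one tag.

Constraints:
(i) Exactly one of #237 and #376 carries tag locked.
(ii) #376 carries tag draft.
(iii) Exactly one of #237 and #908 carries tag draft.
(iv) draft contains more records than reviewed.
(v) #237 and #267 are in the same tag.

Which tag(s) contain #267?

From (ii): #376 ∈ draft.
(i) (exactly one): #237 ∈ locked.
(iii) (exactly one): #908 ∈ draft.
(v): #267 matches #237: #267 ∉ draft.
(v): #267 matches #237: #267 ∈ locked.

#267: locked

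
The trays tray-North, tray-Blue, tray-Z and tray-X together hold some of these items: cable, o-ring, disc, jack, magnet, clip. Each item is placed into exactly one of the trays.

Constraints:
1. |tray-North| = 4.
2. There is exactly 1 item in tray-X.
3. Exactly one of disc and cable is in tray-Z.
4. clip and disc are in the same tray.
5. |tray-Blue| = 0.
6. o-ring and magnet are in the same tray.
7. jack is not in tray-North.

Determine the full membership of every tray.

tray-North = {clip, disc, magnet, o-ring}; tray-Blue = {}; tray-Z = {cable}; tray-X = {jack}

From (7): jack ∉ tray-North.
(5): tray-Blue already has 0, so the rest are out.
Suppose cable ∈ tray-North: no assignment then satisfies all the clues, so cable ∉ tray-North.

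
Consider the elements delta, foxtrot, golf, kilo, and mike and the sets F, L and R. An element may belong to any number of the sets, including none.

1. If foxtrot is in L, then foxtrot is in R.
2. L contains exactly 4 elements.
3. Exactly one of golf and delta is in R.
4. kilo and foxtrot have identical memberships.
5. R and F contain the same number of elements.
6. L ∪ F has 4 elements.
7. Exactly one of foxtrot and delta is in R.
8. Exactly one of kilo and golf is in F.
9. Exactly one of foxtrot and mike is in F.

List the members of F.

F = {delta, foxtrot, kilo}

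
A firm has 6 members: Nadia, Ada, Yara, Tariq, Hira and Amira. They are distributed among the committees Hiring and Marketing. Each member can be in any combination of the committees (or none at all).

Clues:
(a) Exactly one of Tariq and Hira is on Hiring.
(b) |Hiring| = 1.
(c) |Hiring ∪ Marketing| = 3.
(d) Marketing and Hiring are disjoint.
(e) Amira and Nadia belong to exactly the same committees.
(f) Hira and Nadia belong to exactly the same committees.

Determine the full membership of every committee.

Hiring = {Tariq}; Marketing = {Ada, Yara}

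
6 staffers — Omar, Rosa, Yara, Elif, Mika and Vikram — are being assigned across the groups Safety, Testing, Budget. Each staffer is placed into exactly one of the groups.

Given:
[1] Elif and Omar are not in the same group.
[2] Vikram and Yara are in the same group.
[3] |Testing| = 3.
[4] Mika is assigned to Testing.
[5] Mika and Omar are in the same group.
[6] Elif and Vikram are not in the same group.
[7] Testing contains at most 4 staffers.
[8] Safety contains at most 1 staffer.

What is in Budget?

Budget = {Vikram, Yara}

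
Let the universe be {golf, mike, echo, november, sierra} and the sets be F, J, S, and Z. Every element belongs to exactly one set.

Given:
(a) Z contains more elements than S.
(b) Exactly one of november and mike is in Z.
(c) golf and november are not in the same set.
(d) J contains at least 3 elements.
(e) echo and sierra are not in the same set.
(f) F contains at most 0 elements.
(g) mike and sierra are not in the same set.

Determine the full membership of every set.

F = {}; J = {echo, golf, mike}; S = {}; Z = {november, sierra}

(f): F already has 0, so the rest are out.
Suppose golf ∉ J: no assignment then satisfies all the clues, so golf ∈ J.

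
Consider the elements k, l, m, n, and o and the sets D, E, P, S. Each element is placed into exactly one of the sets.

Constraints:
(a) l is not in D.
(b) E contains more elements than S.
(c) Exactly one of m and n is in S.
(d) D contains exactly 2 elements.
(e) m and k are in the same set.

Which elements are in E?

E = {l, o}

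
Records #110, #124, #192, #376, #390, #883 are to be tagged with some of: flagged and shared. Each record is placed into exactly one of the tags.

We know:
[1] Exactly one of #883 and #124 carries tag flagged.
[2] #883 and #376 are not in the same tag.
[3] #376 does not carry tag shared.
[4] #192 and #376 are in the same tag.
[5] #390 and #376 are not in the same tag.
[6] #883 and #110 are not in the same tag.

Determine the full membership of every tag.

From (3): #376 ∉ shared.
(4): #192 matches #376: #192 ∉ shared.
Only one tag left: #192 ∈ flagged.
Only one tag left: #376 ∈ flagged.
(2): #883 ∉ flagged.
(5): #390 ∉ flagged.
Only one tag left: #390 ∈ shared.
Only one tag left: #883 ∈ shared.
(1) (exactly one): #124 ∈ flagged.
(6): #110 ∉ shared.
Only one tag left: #110 ∈ flagged.

flagged = {#110, #124, #192, #376}; shared = {#390, #883}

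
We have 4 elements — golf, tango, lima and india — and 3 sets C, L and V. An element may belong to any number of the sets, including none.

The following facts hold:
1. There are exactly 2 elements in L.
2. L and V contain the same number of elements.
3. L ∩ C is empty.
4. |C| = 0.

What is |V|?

2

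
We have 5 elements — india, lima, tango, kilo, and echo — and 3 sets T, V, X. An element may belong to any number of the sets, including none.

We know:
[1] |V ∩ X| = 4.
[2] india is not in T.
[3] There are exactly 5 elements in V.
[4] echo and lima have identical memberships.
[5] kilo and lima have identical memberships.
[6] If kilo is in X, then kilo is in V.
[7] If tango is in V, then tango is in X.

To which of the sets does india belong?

india: V

From (2): india ∉ T.
(3): only 5 candidates remain for V, so all are in.
(7): tango ∈ X.
Suppose india ∈ X: no assignment then satisfies all the clues, so india ∉ X.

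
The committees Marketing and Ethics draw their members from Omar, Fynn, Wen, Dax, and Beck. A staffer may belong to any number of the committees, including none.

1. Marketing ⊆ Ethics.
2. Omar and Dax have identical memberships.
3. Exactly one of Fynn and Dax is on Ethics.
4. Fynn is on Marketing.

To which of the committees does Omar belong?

Omar: none

From (4): Fynn ∈ Marketing.
(1) with Fynn ∈ Marketing: Fynn ∈ Ethics.
(3) (exactly one): Dax ∉ Ethics.
(1) contrapositive: Dax ∉ Marketing.
(2): Omar matches Dax: Omar ∉ Marketing.
(2): Omar matches Dax: Omar ∉ Ethics.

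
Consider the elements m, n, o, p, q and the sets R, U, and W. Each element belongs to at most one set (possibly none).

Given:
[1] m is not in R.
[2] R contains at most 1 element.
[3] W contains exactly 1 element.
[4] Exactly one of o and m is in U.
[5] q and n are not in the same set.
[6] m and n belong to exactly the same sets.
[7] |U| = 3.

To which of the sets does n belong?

From (1): m ∉ R.
(6): n matches m: n ∉ R.
Suppose n ∉ U: no assignment then satisfies all the clues, so n ∈ U.

n: U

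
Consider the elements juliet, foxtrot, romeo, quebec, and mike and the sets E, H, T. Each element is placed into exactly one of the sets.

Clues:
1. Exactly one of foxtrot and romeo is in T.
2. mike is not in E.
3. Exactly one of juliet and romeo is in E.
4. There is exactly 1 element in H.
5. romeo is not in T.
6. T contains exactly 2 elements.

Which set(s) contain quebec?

From (2): mike ∉ E.
From (5): romeo ∉ T.
(1) (exactly one): foxtrot ∈ T.
Suppose quebec ∉ E: no assignment then satisfies all the clues, so quebec ∈ E.

quebec: E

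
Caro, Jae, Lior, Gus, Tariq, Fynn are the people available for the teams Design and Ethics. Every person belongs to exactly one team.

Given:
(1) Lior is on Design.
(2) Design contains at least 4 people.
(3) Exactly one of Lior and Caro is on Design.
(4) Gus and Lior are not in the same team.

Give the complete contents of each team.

From (1): Lior ∈ Design.
(3) (exactly one): Caro ∉ Design.
(4): Gus ∉ Design.
Only one team left: Caro ∈ Ethics.
Only one team left: Gus ∈ Ethics.
(2): only 4 candidates remain for Design, so all are in.

Design = {Fynn, Jae, Lior, Tariq}; Ethics = {Caro, Gus}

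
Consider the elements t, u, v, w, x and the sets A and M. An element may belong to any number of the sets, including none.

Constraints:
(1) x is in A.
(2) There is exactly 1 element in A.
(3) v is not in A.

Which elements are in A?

From (1): x ∈ A.
From (3): v ∉ A.
(2): A already has 1, so the rest are out.

A = {x}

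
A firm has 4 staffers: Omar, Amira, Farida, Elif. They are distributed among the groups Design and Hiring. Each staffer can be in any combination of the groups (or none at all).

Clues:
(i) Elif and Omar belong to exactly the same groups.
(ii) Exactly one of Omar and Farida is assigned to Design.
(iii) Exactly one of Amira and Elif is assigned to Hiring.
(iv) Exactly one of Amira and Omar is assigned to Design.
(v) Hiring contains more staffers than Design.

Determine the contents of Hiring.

Hiring = {Elif, Farida, Omar}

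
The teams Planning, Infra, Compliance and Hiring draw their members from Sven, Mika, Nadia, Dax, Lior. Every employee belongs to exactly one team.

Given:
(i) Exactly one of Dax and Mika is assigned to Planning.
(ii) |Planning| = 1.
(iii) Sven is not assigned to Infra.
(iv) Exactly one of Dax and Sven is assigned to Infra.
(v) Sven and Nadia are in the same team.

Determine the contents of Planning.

Planning = {Mika}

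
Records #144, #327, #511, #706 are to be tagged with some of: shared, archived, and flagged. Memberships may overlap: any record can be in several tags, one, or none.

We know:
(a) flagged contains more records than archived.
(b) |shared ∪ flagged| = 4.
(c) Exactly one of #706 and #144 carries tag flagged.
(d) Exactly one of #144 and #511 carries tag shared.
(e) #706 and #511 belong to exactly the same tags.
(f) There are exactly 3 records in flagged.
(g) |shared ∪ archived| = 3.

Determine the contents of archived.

archived = {#511, #706}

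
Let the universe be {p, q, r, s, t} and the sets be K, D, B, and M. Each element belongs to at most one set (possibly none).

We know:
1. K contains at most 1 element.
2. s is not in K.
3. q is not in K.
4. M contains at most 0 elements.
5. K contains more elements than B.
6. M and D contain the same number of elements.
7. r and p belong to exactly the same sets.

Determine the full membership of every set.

K = {t}; D = {}; B = {}; M = {}

From (2): s ∉ K.
From (3): q ∉ K.
(4): M already has 0, so the rest are out.
Suppose p ∈ K: no assignment then satisfies all the clues, so p ∉ K.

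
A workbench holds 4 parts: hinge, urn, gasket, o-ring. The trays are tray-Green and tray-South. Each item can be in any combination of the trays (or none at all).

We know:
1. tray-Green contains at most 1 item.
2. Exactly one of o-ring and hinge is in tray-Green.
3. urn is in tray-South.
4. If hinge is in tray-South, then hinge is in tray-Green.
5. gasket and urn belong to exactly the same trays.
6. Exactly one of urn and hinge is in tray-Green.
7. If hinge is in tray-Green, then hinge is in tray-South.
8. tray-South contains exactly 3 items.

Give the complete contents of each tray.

From (3): urn ∈ tray-South.
(5): gasket matches urn: gasket ∈ tray-South.
Suppose hinge ∉ tray-Green: no assignment then satisfies all the clues, so hinge ∈ tray-Green.

tray-Green = {hinge}; tray-South = {gasket, hinge, urn}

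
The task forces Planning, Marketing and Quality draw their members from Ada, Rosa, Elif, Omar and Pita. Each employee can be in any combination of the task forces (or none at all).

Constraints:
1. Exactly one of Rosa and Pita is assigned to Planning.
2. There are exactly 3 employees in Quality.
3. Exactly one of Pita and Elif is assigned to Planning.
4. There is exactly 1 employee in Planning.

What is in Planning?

Planning = {Pita}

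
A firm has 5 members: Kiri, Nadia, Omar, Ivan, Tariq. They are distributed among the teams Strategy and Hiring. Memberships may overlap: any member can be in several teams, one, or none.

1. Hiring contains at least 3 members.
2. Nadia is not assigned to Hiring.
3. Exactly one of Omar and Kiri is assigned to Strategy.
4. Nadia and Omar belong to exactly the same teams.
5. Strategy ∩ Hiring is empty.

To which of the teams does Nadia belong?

From (2): Nadia ∉ Hiring.
(4): Omar matches Nadia: Omar ∉ Hiring.
(1): only 3 candidates remain for Hiring, so all are in.
(5) (disjoint): Kiri ∉ Strategy.
(5) (disjoint): Ivan ∉ Strategy.
(5) (disjoint): Tariq ∉ Strategy.
(3) (exactly one): Omar ∈ Strategy.
(4): Nadia matches Omar: Nadia ∈ Strategy.

Nadia: Strategy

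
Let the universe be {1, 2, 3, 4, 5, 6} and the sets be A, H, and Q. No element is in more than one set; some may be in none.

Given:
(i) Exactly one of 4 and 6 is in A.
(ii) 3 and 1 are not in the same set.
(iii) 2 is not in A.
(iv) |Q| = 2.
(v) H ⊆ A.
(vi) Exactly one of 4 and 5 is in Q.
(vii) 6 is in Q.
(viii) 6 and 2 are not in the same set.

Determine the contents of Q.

From (iii): 2 ∉ A.
From (vii): 6 ∈ Q.
(i) (exactly one): 4 ∈ A.
(v) contrapositive: 2 ∉ H.
(vi) (exactly one): 5 ∈ Q.
(viii): 2 ∉ Q.
(iv): Q already has 2, so the rest are out.

Q = {5, 6}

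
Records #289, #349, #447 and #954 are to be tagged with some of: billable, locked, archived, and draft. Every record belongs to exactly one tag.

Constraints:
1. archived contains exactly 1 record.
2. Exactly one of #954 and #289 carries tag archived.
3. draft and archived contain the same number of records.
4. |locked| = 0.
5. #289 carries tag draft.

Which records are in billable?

billable = {#349, #447}

From (5): #289 ∈ draft.
(2) (exactly one): #954 ∈ archived.
(4): locked already has 0, so the rest are out.
(1): archived already has 1, so the rest are out.
Suppose #349 ∉ billable: no assignment then satisfies all the clues, so #349 ∈ billable.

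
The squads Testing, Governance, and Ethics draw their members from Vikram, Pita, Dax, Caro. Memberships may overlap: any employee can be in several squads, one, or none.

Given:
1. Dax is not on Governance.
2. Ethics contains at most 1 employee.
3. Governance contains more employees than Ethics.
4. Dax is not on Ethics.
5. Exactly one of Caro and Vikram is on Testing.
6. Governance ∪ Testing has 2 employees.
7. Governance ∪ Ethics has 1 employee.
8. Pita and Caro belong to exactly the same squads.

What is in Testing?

Testing = {Dax, Vikram}

From (1): Dax ∉ Governance.
From (4): Dax ∉ Ethics.
Suppose Vikram ∉ Testing: no assignment then satisfies all the clues, so Vikram ∈ Testing.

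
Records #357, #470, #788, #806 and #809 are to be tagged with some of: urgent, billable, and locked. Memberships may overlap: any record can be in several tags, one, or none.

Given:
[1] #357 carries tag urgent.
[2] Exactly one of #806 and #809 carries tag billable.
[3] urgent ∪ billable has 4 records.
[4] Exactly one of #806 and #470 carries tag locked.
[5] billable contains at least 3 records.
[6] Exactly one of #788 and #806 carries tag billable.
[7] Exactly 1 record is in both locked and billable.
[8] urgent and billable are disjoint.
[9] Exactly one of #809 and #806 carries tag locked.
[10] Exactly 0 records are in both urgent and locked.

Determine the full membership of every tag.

urgent = {#357}; billable = {#470, #788, #809}; locked = {#788, #806}

From (1): #357 ∈ urgent.
(8) (disjoint): #357 ∉ billable.
Suppose #357 ∈ locked: no assignment then satisfies all the clues, so #357 ∉ locked.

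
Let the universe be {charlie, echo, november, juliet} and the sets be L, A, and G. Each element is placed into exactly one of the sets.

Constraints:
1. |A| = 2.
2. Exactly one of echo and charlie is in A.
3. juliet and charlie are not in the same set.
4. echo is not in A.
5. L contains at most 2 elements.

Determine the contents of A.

A = {charlie, november}

From (4): echo ∉ A.
(2) (exactly one): charlie ∈ A.
(3): juliet ∉ A.
(1): only 2 candidates remain for A, so all are in.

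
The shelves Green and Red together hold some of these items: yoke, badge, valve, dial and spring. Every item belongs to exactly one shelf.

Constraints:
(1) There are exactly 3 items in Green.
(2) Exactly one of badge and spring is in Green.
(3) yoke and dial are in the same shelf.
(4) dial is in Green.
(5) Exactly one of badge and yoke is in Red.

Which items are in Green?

From (4): dial ∈ Green.
(3): yoke matches dial: yoke ∈ Green.
(5) (exactly one): badge ∈ Red.
(2) (exactly one): spring ∈ Green.
(1): Green already has 3, so the rest are out.
Only one shelf left: valve ∈ Red.

Green = {dial, spring, yoke}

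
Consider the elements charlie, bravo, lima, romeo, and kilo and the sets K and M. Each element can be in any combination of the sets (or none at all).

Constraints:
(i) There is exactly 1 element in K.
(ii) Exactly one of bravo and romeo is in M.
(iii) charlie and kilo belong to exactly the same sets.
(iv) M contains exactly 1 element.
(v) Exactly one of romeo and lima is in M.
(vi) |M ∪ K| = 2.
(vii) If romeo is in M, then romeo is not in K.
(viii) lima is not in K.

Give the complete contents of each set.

K = {bravo}; M = {romeo}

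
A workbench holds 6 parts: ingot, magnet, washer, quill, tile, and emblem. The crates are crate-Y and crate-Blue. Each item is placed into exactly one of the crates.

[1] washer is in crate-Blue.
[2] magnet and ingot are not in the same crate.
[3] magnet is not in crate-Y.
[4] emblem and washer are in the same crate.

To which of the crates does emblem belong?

emblem: crate-Blue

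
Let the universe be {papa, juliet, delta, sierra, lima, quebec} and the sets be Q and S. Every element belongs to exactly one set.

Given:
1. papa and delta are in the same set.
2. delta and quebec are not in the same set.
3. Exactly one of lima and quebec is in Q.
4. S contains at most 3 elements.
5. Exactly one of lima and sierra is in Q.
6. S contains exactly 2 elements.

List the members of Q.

Q = {delta, juliet, lima, papa}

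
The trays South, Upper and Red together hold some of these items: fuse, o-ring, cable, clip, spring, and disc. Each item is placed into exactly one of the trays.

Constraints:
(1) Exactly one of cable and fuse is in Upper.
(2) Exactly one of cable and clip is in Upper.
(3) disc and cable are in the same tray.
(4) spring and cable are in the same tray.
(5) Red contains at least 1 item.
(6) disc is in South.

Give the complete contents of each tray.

From (6): disc ∈ South.
(3): cable matches disc: cable ∈ South.
(4): spring matches cable: spring ∈ South.
(1) (exactly one): fuse ∈ Upper.
(2) (exactly one): clip ∈ Upper.
(5): only 1 candidates remain for Red, so all are in.

South = {cable, disc, spring}; Upper = {clip, fuse}; Red = {o-ring}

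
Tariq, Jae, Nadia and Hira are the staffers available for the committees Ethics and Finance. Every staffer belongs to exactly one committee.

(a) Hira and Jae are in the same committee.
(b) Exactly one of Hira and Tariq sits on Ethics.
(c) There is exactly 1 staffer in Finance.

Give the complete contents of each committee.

Ethics = {Hira, Jae, Nadia}; Finance = {Tariq}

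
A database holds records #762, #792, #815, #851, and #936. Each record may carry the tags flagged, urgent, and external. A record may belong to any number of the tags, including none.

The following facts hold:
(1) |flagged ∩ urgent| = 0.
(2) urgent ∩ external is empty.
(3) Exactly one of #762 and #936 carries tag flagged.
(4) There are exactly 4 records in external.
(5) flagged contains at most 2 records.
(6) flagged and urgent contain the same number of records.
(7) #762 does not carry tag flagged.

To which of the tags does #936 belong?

#936: external, flagged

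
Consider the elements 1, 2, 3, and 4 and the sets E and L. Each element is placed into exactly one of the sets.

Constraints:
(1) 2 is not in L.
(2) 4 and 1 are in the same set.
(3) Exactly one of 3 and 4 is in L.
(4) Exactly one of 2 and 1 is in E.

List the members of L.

L = {1, 4}

From (1): 2 ∉ L.
Only one set left: 2 ∈ E.
(4) (exactly one): 1 ∉ E.
Only one set left: 1 ∈ L.
(2): 4 matches 1: 4 ∉ E.
(2): 4 matches 1: 4 ∈ L.
(3) (exactly one): 3 ∉ L.
Only one set left: 3 ∈ E.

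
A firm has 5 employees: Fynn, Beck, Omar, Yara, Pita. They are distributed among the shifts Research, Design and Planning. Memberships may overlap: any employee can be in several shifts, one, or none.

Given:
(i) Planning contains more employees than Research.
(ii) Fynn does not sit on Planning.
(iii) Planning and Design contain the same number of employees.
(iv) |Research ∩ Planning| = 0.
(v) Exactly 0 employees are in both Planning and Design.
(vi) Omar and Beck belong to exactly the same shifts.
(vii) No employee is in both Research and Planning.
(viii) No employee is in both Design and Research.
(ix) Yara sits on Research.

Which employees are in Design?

Design = {Fynn, Pita}

From (ii): Fynn ∉ Planning.
From (ix): Yara ∈ Research.
(vii) (disjoint): Yara ∉ Planning.
(viii) (disjoint): Yara ∉ Design.
Suppose Fynn ∉ Design: no assignment then satisfies all the clues, so Fynn ∈ Design.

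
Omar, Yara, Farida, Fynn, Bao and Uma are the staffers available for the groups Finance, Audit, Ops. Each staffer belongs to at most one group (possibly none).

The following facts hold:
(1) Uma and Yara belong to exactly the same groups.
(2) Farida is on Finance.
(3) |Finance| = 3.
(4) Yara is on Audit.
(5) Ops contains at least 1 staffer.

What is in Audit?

Audit = {Uma, Yara}

From (2): Farida ∈ Finance.
From (4): Yara ∈ Audit.
(1): Uma matches Yara: Uma ∉ Finance.
(1): Uma matches Yara: Uma ∈ Audit.
Suppose Omar ∈ Audit: no assignment then satisfies all the clues, so Omar ∉ Audit.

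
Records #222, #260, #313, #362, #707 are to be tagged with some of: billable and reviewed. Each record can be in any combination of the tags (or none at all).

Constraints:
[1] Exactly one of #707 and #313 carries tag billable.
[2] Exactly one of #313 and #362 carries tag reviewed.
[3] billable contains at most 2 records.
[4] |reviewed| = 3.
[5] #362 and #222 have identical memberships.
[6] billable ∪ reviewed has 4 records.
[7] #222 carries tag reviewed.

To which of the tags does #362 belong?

From (7): #222 ∈ reviewed.
(5): #362 matches #222: #362 ∈ reviewed.
(2) (exactly one): #313 ∉ reviewed.
Suppose #362 ∈ billable: no assignment then satisfies all the clues, so #362 ∉ billable.

#362: reviewed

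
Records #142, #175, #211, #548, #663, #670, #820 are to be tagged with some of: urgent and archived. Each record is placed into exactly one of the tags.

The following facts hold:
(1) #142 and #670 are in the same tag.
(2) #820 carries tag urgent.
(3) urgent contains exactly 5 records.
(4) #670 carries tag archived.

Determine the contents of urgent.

urgent = {#175, #211, #548, #663, #820}

From (2): #820 ∈ urgent.
From (4): #670 ∈ archived.
(1): #142 matches #670: #142 ∉ urgent.
(1): #142 matches #670: #142 ∈ archived.
(3): only 5 candidates remain for urgent, so all are in.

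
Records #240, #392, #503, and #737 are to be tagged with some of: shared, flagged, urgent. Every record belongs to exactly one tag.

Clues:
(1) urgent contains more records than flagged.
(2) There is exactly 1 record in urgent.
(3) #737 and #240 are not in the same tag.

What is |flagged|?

0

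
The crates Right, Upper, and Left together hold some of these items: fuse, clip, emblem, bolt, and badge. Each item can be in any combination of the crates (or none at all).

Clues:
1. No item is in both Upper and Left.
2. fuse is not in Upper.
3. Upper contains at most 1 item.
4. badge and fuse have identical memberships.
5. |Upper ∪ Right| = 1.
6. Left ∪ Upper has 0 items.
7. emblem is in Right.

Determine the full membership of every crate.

Right = {emblem}; Upper = {}; Left = {}

From (2): fuse ∉ Upper.
From (7): emblem ∈ Right.
(4): badge matches fuse: badge ∉ Upper.
Suppose fuse ∈ Right: no assignment then satisfies all the clues, so fuse ∉ Right.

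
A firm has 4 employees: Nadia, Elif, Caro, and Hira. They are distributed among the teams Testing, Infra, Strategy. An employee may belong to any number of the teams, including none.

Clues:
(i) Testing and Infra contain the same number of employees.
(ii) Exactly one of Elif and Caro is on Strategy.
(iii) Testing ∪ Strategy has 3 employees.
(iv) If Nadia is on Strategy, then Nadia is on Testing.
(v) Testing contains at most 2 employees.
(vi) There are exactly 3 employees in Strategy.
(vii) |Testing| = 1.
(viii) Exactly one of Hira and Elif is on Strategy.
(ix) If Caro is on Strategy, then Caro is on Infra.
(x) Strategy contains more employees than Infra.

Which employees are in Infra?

Infra = {Caro}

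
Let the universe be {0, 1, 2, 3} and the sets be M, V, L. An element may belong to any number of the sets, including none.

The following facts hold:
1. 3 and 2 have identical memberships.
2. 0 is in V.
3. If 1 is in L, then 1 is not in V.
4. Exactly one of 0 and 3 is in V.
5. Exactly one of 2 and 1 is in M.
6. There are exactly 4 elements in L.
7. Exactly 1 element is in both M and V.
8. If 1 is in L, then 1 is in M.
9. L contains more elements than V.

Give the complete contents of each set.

M = {0, 1}; V = {0}; L = {0, 1, 2, 3}

From (2): 0 ∈ V.
(4) (exactly one): 3 ∉ V.
(6): only 4 candidates remain for L, so all are in.
(8): 1 ∈ M.
(1): 2 matches 3: 2 ∉ V.
(3): 1 ∉ V.
(5) (exactly one): 2 ∉ M.
(1): 3 matches 2: 3 ∉ M.
Suppose 0 ∉ M: no assignment then satisfies all the clues, so 0 ∈ M.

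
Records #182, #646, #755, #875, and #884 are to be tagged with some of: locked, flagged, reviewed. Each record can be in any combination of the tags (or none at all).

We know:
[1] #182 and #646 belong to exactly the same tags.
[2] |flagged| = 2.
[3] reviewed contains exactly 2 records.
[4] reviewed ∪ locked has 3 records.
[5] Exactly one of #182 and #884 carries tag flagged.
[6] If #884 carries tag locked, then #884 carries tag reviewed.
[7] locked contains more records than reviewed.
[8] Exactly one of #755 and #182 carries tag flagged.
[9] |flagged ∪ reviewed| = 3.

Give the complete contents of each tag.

locked = {#755, #875, #884}; flagged = {#755, #884}; reviewed = {#875, #884}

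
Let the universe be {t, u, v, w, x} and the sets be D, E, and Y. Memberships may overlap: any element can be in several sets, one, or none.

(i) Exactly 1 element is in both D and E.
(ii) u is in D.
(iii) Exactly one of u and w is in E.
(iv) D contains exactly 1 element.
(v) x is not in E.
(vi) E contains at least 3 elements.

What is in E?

E = {t, u, v}

From (ii): u ∈ D.
From (v): x ∉ E.
(iv): D already has 1, so the rest are out.
Suppose t ∉ E: no assignment then satisfies all the clues, so t ∈ E.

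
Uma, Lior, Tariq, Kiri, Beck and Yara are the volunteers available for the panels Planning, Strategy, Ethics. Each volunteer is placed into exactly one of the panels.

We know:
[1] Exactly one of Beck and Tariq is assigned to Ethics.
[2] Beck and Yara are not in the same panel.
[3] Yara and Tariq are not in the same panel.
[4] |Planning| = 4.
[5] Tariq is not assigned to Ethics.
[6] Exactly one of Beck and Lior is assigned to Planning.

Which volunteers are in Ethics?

From (5): Tariq ∉ Ethics.
(1) (exactly one): Beck ∈ Ethics.
(2): Yara ∉ Ethics.
(6) (exactly one): Lior ∈ Planning.
Suppose Uma ∈ Ethics: no assignment then satisfies all the clues, so Uma ∉ Ethics.

Ethics = {Beck}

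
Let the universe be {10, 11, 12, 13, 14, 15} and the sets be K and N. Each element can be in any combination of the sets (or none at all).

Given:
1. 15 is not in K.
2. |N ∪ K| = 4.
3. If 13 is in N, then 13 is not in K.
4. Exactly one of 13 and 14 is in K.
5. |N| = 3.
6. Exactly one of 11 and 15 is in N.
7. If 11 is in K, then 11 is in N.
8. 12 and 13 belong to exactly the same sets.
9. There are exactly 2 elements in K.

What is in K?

K = {11, 14}

From (1): 15 ∉ K.
Suppose 10 ∈ K: no assignment then satisfies all the clues, so 10 ∉ K.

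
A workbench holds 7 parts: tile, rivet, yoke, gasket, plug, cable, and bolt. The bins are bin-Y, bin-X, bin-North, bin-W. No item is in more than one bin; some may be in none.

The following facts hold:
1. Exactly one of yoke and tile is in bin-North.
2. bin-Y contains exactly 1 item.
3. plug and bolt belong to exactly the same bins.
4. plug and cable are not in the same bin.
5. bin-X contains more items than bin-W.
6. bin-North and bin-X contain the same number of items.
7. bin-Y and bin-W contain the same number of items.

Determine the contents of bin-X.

bin-X = {bolt, plug}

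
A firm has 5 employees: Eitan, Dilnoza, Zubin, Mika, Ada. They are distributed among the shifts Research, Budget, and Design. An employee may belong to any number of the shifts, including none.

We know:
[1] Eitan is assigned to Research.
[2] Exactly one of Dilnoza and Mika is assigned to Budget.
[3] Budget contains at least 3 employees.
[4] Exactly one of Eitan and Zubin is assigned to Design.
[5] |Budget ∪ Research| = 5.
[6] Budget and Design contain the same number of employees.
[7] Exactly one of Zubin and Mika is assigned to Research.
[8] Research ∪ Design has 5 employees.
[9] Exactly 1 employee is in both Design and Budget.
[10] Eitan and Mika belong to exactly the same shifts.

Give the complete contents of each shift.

Research = {Ada, Dilnoza, Eitan, Mika}; Budget = {Eitan, Mika, Zubin}; Design = {Ada, Dilnoza, Zubin}

From (1): Eitan ∈ Research.
(10): Mika matches Eitan: Mika ∈ Research.
(7) (exactly one): Zubin ∉ Research.
Suppose Eitan ∉ Budget: no assignment then satisfies all the clues, so Eitan ∈ Budget.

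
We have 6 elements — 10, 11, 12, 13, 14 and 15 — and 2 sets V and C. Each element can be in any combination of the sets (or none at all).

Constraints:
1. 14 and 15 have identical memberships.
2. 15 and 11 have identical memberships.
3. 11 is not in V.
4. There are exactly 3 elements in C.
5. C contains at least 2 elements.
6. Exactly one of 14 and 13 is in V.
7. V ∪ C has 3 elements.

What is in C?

C = {10, 12, 13}

From (3): 11 ∉ V.
(2): 15 matches 11: 15 ∉ V.
(1): 14 matches 15: 14 ∉ V.
(6) (exactly one): 13 ∈ V.
Suppose 10 ∉ C: no assignment then satisfies all the clues, so 10 ∈ C.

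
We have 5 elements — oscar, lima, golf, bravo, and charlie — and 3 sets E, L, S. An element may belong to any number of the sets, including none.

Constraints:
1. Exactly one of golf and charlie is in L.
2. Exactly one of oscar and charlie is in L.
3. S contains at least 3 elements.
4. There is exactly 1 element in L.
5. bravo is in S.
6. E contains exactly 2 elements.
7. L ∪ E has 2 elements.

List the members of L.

L = {charlie}

From (5): bravo ∈ S.
Suppose oscar ∈ L: no assignment then satisfies all the clues, so oscar ∉ L.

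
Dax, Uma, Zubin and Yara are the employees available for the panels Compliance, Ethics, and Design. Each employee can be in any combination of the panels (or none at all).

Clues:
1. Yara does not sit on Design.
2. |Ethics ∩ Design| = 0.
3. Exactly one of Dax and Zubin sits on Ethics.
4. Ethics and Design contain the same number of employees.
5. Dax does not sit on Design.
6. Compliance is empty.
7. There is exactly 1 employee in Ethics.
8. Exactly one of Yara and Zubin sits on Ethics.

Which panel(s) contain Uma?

Uma: Design

From (1): Yara ∉ Design.
From (5): Dax ∉ Design.
(6): Compliance already has 0, so the rest are out.
Suppose Uma ∈ Ethics: no assignment then satisfies all the clues, so Uma ∉ Ethics.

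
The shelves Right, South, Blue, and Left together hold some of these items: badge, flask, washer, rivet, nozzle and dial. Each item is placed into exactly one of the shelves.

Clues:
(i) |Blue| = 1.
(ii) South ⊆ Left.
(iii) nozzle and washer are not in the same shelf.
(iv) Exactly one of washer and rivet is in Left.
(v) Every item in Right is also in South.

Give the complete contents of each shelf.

Right = {}; South = {}; Blue = {washer}; Left = {badge, dial, flask, nozzle, rivet}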